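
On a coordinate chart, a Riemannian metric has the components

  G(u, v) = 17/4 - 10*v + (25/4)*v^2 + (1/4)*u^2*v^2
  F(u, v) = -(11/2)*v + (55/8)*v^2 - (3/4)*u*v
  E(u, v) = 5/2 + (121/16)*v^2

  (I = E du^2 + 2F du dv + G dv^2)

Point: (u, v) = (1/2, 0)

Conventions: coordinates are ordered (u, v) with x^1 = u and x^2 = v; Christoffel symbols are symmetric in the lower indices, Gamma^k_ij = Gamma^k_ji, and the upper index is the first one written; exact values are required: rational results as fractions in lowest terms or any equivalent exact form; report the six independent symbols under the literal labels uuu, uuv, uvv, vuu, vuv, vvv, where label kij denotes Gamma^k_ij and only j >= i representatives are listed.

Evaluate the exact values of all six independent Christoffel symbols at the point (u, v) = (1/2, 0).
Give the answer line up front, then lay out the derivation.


Answer: Gamma_uuu = 0, Gamma_uuv = 0, Gamma_uvv = -47/20, Gamma_vuu = 0, Gamma_vuv = 0, Gamma_vvv = -20/17

E = 5/2, F = 0, G = 17/4 at the point
E_u = 0, E_v = 0, F_u = 0, F_v = -47/8, G_u = 0, G_v = -10
EG - F^2 = 85/8;  g^inv = (8/85) * [[17/4, 0], [0, 5/2]]
first-kind symbols [ij,l] = (1/2)(d_i g_jl + d_j g_il - d_l g_ij): [uu,u] = E_u/2 = 0, [uu,v] = F_u - E_v/2 = 0, [uv,u] = E_v/2 = 0, [uv,v] = G_u/2 = 0, [vv,u] = F_v - G_u/2 = -47/8, [vv,v] = G_v/2 = -5
Gamma^u_ij = (G*[ij,u] - F*[ij,v])/(EG - F^2), Gamma^v_ij = (E*[ij,v] - F*[ij,u])/(EG - F^2)


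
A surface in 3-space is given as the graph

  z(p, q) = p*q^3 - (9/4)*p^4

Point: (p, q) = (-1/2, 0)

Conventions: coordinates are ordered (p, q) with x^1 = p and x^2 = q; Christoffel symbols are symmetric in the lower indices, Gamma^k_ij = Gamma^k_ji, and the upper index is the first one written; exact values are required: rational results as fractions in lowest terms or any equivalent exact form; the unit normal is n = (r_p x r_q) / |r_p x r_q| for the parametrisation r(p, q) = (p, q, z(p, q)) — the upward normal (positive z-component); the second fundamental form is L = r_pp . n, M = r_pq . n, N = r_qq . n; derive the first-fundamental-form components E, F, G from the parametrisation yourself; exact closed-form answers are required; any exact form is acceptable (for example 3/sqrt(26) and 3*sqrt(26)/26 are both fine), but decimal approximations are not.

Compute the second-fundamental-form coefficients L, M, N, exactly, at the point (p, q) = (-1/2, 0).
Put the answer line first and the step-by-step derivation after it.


Answer: L = -54*sqrt(145)/145, M = 0, N = 0

z_p = 9/8, z_q = 0, z_pp = -27/4, z_pq = 0, z_qq = 0
E = 145/64, F = 0, G = 1; answer radicand W^2 = 145/64
unnormalised second-form numerators: l = -27/4, m = 0, n = 0; L = l/sqrt(145/64), and similarly M = m/sqrt(W^2), N = n/sqrt(W^2)


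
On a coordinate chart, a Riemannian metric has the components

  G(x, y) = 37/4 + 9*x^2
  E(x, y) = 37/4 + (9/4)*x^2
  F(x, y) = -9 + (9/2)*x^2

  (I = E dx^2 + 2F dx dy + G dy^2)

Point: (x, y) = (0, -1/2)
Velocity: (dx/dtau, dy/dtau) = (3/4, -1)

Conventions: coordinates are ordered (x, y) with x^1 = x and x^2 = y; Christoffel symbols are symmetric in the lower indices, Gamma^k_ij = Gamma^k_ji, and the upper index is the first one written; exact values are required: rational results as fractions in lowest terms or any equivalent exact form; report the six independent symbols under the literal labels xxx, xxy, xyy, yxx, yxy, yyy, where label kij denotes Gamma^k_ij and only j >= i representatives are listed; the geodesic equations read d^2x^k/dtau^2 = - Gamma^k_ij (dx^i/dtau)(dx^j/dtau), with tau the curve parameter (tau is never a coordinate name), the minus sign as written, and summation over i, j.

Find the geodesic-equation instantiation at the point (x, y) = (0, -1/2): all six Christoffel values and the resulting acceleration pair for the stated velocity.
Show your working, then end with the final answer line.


E = 37/4, F = -9, G = 37/4 at the point
E_x = 0, E_y = 0, F_x = 0, F_y = 0, G_x = 0, G_y = 0
EG - F^2 = 73/16;  g^inv = (16/73) * [[37/4, 9], [9, 37/4]]
first-kind symbols [ij,l] = (1/2)(d_i g_jl + d_j g_il - d_l g_ij): [xx,x] = E_x/2 = 0, [xx,y] = F_x - E_y/2 = 0, [xy,x] = E_y/2 = 0, [xy,y] = G_x/2 = 0, [yy,x] = F_y - G_x/2 = 0, [yy,y] = G_y/2 = 0
Gamma^x_ij = (G*[ij,x] - F*[ij,y])/(EG - F^2), Gamma^y_ij = (E*[ij,y] - F*[ij,x])/(EG - F^2)
Gamma_xxx = 0, Gamma_xxy = 0, Gamma_xyy = 0, Gamma_yxx = 0, Gamma_yxy = 0, Gamma_yyy = 0
d^2x/dtau^2 = -(Gamma_xxx*(3/4)^2 + 2*Gamma_xxy*(3/4)*(-1) + Gamma_xyy*(-1)^2) = 0
d^2y/dtau^2 = -(Gamma_yxx*(3/4)^2 + 2*Gamma_yxy*(3/4)*(-1) + Gamma_yyy*(-1)^2) = 0

Answer: Gamma_xxx = 0, Gamma_xxy = 0, Gamma_xyy = 0, Gamma_yxx = 0, Gamma_yxy = 0, Gamma_yyy = 0; accelerations (d^2x/dtau^2, d^2y/dtau^2) = (0, 0)


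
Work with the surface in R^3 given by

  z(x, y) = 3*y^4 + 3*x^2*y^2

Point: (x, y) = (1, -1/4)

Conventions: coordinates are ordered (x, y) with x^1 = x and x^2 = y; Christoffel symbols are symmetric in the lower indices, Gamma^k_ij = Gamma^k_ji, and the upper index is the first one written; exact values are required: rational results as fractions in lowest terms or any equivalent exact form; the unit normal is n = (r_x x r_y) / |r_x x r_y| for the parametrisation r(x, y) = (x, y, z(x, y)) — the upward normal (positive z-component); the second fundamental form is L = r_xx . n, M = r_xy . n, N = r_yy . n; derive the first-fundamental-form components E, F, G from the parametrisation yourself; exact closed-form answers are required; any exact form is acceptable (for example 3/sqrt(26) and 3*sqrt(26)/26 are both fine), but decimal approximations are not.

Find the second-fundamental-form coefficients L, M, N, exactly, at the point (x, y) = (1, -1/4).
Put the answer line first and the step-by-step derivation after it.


Answer: L = 6*sqrt(1021)/1021, M = -48*sqrt(1021)/1021, N = 132*sqrt(1021)/1021

z_x = 3/8, z_y = -27/16, z_xx = 3/8, z_xy = -3, z_yy = 33/4
E = 73/64, F = -81/128, G = 985/256; answer radicand W^2 = 1021/256
unnormalised second-form numerators: l = 3/8, m = -3, n = 33/4; L = l/sqrt(1021/256), and similarly M = m/sqrt(W^2), N = n/sqrt(W^2)


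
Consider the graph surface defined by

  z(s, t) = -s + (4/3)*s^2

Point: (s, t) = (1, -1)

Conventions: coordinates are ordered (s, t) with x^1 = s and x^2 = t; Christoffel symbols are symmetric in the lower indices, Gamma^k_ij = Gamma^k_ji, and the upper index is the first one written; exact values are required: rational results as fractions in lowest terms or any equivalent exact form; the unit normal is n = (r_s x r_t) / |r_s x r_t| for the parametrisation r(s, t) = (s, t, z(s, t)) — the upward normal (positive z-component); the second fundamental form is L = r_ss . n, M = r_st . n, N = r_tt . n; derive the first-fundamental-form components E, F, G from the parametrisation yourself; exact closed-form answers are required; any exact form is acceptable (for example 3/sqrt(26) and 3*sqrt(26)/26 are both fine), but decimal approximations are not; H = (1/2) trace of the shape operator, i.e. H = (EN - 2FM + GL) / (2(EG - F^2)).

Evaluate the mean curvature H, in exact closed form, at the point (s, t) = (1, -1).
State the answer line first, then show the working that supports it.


Answer: H = 9*sqrt(34)/289

z_s = 5/3, z_t = 0, z_ss = 8/3, z_st = 0, z_tt = 0
E = 34/9, F = 0, G = 1; answer radicand W^2 = 34/9
unnormalised second-form numerators: l = 8/3, m = 0, n = 0; L = l/sqrt(34/9), and similarly M = m/sqrt(W^2), N = n/sqrt(W^2)
H = (E*n - 2*F*m + G*l) / (2*(EG - F^2)*sqrt(W^2)); E*n - 2*F*m + G*l = 8/3, EG - F^2 = 34/9, so H = (6/17)/sqrt(34/9)


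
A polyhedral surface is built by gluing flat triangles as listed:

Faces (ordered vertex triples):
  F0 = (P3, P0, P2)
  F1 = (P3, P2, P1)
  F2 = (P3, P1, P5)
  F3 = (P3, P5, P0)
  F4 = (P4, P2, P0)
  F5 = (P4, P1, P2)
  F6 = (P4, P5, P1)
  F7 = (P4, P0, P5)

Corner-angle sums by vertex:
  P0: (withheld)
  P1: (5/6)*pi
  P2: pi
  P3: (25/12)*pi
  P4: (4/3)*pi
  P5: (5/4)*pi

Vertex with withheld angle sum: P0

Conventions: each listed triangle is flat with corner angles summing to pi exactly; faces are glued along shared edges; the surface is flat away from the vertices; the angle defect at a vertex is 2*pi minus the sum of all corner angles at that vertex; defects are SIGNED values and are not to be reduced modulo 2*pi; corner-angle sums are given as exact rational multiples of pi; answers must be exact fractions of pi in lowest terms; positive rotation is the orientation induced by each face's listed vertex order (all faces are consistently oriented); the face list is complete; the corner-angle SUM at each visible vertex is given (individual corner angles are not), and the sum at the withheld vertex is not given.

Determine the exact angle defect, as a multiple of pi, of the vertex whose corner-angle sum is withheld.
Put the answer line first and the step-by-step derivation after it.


Answer: defect(P0) = pi/2

V = 6, E = 12, F = 8; chi = V - E + F = 2
Gauss-Bonnet: total defect = 2*pi*chi = 4*pi; visible defects sum to (7/2)*pi


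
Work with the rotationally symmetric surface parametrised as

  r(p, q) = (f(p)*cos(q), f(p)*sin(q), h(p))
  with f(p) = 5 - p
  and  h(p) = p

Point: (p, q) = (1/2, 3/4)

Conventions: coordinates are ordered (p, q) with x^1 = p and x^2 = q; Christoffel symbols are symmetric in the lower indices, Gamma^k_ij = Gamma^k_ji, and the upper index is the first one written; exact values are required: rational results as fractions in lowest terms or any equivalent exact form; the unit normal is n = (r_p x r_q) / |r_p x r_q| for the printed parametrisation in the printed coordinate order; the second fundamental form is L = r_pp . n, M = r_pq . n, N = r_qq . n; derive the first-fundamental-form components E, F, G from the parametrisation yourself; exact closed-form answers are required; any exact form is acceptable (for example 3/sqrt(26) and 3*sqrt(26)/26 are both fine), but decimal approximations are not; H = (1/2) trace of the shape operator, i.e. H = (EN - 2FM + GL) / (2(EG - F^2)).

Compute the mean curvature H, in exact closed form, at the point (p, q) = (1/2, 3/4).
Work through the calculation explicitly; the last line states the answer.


f = 9/2, f' = -1, f'' = 0, h' = 1, h'' = 0
E = 2, F = 0, G = 81/4; answer radicand W^2 = 2
unnormalised second-form numerators: l = 0, m = 0, n = 9/2; L = l/sqrt(2), and similarly M = m/sqrt(W^2), N = n/sqrt(W^2)
H = (E*n - 2*F*m + G*l) / (2*(EG - F^2)*sqrt(W^2)); E*n - 2*F*m + G*l = 9, EG - F^2 = 81/2, so H = (1/9)/sqrt(2)

Answer: H = sqrt(2)/18


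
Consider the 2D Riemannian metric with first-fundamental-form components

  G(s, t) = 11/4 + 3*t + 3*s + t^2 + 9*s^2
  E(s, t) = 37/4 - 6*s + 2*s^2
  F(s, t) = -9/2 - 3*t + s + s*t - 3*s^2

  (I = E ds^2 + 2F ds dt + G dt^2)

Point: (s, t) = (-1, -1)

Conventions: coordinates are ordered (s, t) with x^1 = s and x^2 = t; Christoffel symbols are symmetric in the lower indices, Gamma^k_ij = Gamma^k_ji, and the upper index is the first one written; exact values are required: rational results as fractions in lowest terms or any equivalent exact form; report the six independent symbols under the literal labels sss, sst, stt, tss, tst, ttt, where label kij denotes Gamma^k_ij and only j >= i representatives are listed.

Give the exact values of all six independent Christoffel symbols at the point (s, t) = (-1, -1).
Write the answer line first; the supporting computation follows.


Answer: Gamma_sss = -4/57, Gamma_sst = -20/57, Gamma_stt = 46/171, Gamma_tss = 16/19, Gamma_tst = -230/171, Gamma_ttt = 130/513

E = 69/4, F = -9/2, G = 27/4 at the point
E_s = -10, E_t = 0, F_s = 6, F_t = -4, G_s = -15, G_t = 1
EG - F^2 = 1539/16;  g^inv = (16/1539) * [[27/4, 9/2], [9/2, 69/4]]
first-kind symbols [ij,l] = (1/2)(d_i g_jl + d_j g_il - d_l g_ij): [ss,s] = E_s/2 = -5, [ss,t] = F_s - E_t/2 = 6, [st,s] = E_t/2 = 0, [st,t] = G_s/2 = -15/2, [tt,s] = F_t - G_s/2 = 7/2, [tt,t] = G_t/2 = 1/2
Gamma^s_ij = (G*[ij,s] - F*[ij,t])/(EG - F^2), Gamma^t_ij = (E*[ij,t] - F*[ij,s])/(EG - F^2)


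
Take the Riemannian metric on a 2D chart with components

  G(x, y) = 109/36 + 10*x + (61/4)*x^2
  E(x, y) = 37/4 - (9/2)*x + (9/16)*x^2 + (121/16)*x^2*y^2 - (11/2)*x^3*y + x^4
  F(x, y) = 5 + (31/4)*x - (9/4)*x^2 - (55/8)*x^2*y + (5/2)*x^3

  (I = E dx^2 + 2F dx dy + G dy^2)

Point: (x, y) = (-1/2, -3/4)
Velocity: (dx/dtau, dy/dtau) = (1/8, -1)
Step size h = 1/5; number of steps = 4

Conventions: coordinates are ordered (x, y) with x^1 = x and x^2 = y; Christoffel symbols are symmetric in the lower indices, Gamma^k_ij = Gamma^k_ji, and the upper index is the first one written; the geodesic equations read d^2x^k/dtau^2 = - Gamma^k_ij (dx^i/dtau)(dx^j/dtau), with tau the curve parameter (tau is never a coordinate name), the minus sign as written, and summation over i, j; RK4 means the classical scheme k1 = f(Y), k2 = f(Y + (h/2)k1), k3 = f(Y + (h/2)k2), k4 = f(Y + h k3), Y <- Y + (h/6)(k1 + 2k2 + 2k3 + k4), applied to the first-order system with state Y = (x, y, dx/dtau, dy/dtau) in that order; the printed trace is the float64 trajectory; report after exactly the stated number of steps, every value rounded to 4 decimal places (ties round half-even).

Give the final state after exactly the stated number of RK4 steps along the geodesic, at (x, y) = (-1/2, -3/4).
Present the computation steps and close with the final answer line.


f(Y) = (dx/dtau, dy/dtau, -Gamma^x_ij Y'^i Y'^j, -Gamma^y_ij Y'^i Y'^j) with the Gammas evaluated at the stage position; h = 0.200000; intermediate values shown to 6 dp
step 0: x = -0.5000, y = -0.7500, dx/dtau = 0.1250, dy/dtau = -1.0000
step 1:
  k1: at (x, y) = (-0.500000, -0.750000), (dx/dtau, dy/dtau) = (0.125000, -1.000000); Gamma_xxx = -0.901031, Gamma_xxy = 0.102257, Gamma_xyy = 0.082658, Gamma_yxx = 4.988221, Gamma_yxy = -1.511934, Gamma_yyy = -0.069129; k1 = (0.125000, -1.000000, -0.043015, -0.386796)
  k2: at (x, y) = (-0.487500, -0.850000), (dx/dtau, dy/dtau) = (0.120698, -1.038680); Gamma_xxx = -1.040887, Gamma_xxy = 0.116846, Gamma_xyy = 0.075552, Gamma_yxx = 5.119164, Gamma_yxy = -1.487363, Gamma_yyy = -0.075946; k2 = (0.120698, -1.038680, -0.037049, -0.365574)
  k3: at (x, y) = (-0.487930, -0.853868), (dx/dtau, dy/dtau) = (0.121295, -1.036557); Gamma_xxx = -1.040784, Gamma_xxy = 0.116767, Gamma_xyy = 0.075847, Gamma_yxx = 5.105614, Gamma_yxy = -1.489464, Gamma_yyy = -0.076313; k3 = (0.121295, -1.036557, -0.036819, -0.367661)
  k4: at (x, y) = (-0.475741, -0.957311), (dx/dtau, dy/dtau) = (0.117636, -1.073532); Gamma_xxx = -1.185480, Gamma_xxy = 0.128389, Gamma_xyy = 0.068590, Gamma_yxx = 5.266398, Gamma_yxy = -1.460562, Gamma_yyy = -0.080631; k4 = (0.117636, -1.073532, -0.030215, -0.348851)
  Y <- Y + (h/6)(k1 + 2k2 + 2k3 + k4): x = -0.4758, y = -0.9575, dx/dtau = 0.1176, dy/dtau = -1.0734
step 2:
  k1: at (x, y) = (-0.475779, -0.957467), (dx/dtau, dy/dtau) = (0.117634, -1.073404); Gamma_xxx = -1.185324, Gamma_xxy = 0.128379, Gamma_xyy = 0.068616, Gamma_yxx = 5.265356, Gamma_yxy = -1.460746, Gamma_yyy = -0.080656; k1 = (0.117634, -1.073404, -0.030237, -0.348825)
  k2: at (x, y) = (-0.464016, -1.064807), (dx/dtau, dy/dtau) = (0.114611, -1.108286); Gamma_xxx = -1.335674, Gamma_xxy = 0.136562, Gamma_xyy = 0.061137, Gamma_yxx = 5.456257, Gamma_yxy = -1.425964, Gamma_yyy = -0.082163; k2 = (0.114611, -1.108286, -0.022856, -0.333007)
  k3: at (x, y) = (-0.464318, -1.068296), (dx/dtau, dy/dtau) = (0.115349, -1.106705); Gamma_xxx = -1.335660, Gamma_xxy = 0.136629, Gamma_xyy = 0.061378, Gamma_yxx = 5.445682, Gamma_yxy = -1.428046, Gamma_yyy = -0.082564; k3 = (0.115349, -1.106705, -0.022521, -0.335933)
  k4: at (x, y) = (-0.452709, -1.178808), (dx/dtau, dy/dtau) = (0.113130, -1.140590); Gamma_xxx = -1.494130, Gamma_xxy = 0.140938, Gamma_xyy = 0.053338, Gamma_yxx = 5.677974, Gamma_yxy = -1.383942, Gamma_yyy = -0.080669; k4 = (0.113130, -1.140590, -0.013895, -0.324877)
  Y <- Y + (h/6)(k1 + 2k2 + 2k3 + k4): x = -0.4528, y = -1.1789, dx/dtau = 0.1131, dy/dtau = -1.1405
step 3:
  k1: at (x, y) = (-0.452756, -1.178933), (dx/dtau, dy/dtau) = (0.113138, -1.140457); Gamma_xxx = -1.493828, Gamma_xxy = 0.140946, Gamma_xyy = 0.053376, Gamma_yxx = 5.676567, Gamma_yxy = -1.384240, Gamma_yyy = -0.080717; k1 = (0.113138, -1.140457, -0.013929, -0.324892)
  k2: at (x, y) = (-0.441443, -1.292978), (dx/dtau, dy/dtau) = (0.111745, -1.172946); Gamma_xxx = -1.661275, Gamma_xxy = 0.140634, Gamma_xyy = 0.044673, Gamma_yxx = 5.951327, Gamma_yxy = -1.328424, Gamma_yyy = -0.074897; k2 = (0.111745, -1.172946, -0.003851, -0.319508)
  k3: at (x, y) = (-0.441582, -1.296227), (dx/dtau, dy/dtau) = (0.112753, -1.172407); Gamma_xxx = -1.662052, Gamma_xxy = 0.140752, Gamma_xyy = 0.044814, Gamma_yxx = 5.945508, Gamma_yxy = -1.329902, Gamma_yyy = -0.075220; k3 = (0.112753, -1.172407, -0.003256, -0.323800)
  k4: at (x, y) = (-0.430206, -1.413414), (dx/dtau, dy/dtau) = (0.112487, -1.205217); Gamma_xxx = -1.843175, Gamma_xxy = 0.134705, Gamma_xyy = 0.034899, Gamma_yxx = 6.280722, Gamma_yxy = -1.255952, Gamma_yyy = -0.064221; k4 = (0.112487, -1.205217, 0.009154, -0.326730)
  Y <- Y + (h/6)(k1 + 2k2 + 2k3 + k4): x = -0.4303, y = -1.4135, dx/dtau = 0.1125, dy/dtau = -1.2051
step 4:
  k1: at (x, y) = (-0.430269, -1.413479), (dx/dtau, dy/dtau) = (0.112505, -1.205064); Gamma_xxx = -1.842581, Gamma_xxy = 0.134761, Gamma_xyy = 0.034962, Gamma_yxx = 6.278502, Gamma_yxy = -1.256509, Gamma_yyy = -0.064326; k1 = (0.112505, -1.205064, 0.009092, -0.326762)
  k2: at (x, y) = (-0.419019, -1.533985), (dx/dtau, dy/dtau) = (0.113414, -1.237741); Gamma_xxx = -2.038250, Gamma_xxy = 0.121760, Gamma_xyy = 0.023672, Gamma_yxx = 6.676074, Gamma_yxy = -1.160551, Gamma_yyy = -0.047266; k2 = (0.113414, -1.237741, 0.024137, -0.339292)
  k3: at (x, y) = (-0.418928, -1.537253), (dx/dtau, dy/dtau) = (0.114919, -1.238994); Gamma_xxx = -2.041353, Gamma_xxy = 0.121597, Gamma_xyy = 0.023582, Gamma_yxx = 6.679515, Gamma_yxy = -1.159837, Gamma_yyy = -0.047158; k3 = (0.114919, -1.238994, 0.025386, -0.346104)
  k4: at (x, y) = (-0.407285, -1.661277), (dx/dtau, dy/dtau) = (0.117582, -1.274285); Gamma_xxx = -2.260949, Gamma_xxy = 0.098898, Gamma_xyy = 0.009858, Gamma_yxx = 7.171991, Gamma_yxy = -1.028668, Gamma_yyy = -0.021222; k4 = (0.117582, -1.274285, 0.044888, -0.372955)
  Y <- Y + (h/6)(k1 + 2k2 + 2k3 + k4): x = -0.4074, y = -1.6612, dx/dtau = 0.1176, dy/dtau = -1.2741

Answer: x = -0.4074, y = -1.6612, dx/dtau = 0.1176, dy/dtau = -1.2741


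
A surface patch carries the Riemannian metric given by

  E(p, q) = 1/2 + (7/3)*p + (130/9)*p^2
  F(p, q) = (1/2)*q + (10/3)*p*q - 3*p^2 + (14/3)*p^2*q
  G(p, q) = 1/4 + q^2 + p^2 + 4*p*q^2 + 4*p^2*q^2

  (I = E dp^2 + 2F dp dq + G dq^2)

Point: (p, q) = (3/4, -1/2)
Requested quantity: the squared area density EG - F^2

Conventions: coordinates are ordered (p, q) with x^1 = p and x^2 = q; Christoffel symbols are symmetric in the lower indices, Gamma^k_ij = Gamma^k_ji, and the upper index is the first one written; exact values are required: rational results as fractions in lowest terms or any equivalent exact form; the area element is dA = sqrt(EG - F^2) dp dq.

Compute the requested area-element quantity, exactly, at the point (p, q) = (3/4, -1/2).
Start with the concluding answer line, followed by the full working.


Answer: EG - F^2 = 281/64

E = 83/8, F = -9/2, G = 19/8; EG - F^2 = 281/64


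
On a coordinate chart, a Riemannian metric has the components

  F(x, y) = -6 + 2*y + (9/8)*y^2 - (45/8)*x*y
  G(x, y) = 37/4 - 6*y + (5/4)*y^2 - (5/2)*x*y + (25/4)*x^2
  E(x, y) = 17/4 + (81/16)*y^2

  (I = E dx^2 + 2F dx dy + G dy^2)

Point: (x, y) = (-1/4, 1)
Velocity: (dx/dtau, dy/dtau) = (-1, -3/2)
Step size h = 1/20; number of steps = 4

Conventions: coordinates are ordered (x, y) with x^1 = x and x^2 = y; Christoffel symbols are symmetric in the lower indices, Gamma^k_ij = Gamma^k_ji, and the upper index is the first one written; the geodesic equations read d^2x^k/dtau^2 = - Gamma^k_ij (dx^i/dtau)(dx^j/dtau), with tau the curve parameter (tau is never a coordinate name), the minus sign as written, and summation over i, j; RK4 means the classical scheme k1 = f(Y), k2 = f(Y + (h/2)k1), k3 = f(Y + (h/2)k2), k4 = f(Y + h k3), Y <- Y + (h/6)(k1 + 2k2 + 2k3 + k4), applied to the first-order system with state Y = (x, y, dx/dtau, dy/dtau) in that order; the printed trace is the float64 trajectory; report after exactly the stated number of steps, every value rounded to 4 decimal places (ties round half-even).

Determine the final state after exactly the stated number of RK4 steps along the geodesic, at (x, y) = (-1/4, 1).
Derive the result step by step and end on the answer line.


f(Y) = (dx/dtau, dy/dtau, -Gamma^x_ij Y'^i Y'^j, -Gamma^y_ij Y'^i Y'^j) with the Gammas evaluated at the stage position; h = 0.050000; intermediate values shown to 6 dp
step 0: x = -0.2500, y = 1.0000, dx/dtau = -1.0000, dy/dtau = -1.5000
step 1:
  k1: at (x, y) = (-0.250000, 1.000000), (dx/dtau, dy/dtau) = (-1.000000, -1.500000); Gamma_xxx = -0.319005, Gamma_xxy = 0.483508, Gamma_xyy = 0.906357, Gamma_yxx = -2.022624, Gamma_yxy = -0.381162, Gamma_yyy = -0.019270; k1 = (-1.000000, -1.500000, -3.170822, 3.209470)
  k2: at (x, y) = (-0.275000, 0.962500), (dx/dtau, dy/dtau) = (-1.079271, -1.419763); Gamma_xxx = -0.322959, Gamma_xxy = 0.479729, Gamma_xyy = 0.967015, Gamma_yxx = -1.870059, Gamma_yxy = -0.378197, Gamma_yyy = 0.006914; k2 = (-1.079271, -1.419763, -3.043235, 3.323384)
  k3: at (x, y) = (-0.276982, 0.964506), (dx/dtau, dy/dtau) = (-1.076081, -1.416915); Gamma_xxx = -0.317472, Gamma_xxy = 0.480081, Gamma_xyy = 0.967847, Gamma_yxx = -1.869207, Gamma_yxy = -0.382151, Gamma_yyy = 0.004268; k3 = (-1.076081, -1.416915, -3.039455, 3.321222)
  k4: at (x, y) = (-0.303804, 0.929154), (dx/dtau, dy/dtau) = (-1.151973, -1.333939); Gamma_xxx = -0.317262, Gamma_xxy = 0.475471, Gamma_xyy = 1.033096, Gamma_yxx = -1.728143, Gamma_yxy = -0.382277, Gamma_yyy = 0.029187; k4 = (-1.151973, -1.333939, -2.878540, 3.416244)
  Y <- Y + (h/6)(k1 + 2k2 + 2k3 + k4): x = -0.3039, y = 0.9291, dx/dtau = -1.1518, dy/dtau = -1.3340
step 2:
  k1: at (x, y) = (-0.303856, 0.929106), (dx/dtau, dy/dtau) = (-1.151790, -1.334042); Gamma_xxx = -0.317241, Gamma_xxy = 0.475464, Gamma_xyy = 1.033208, Gamma_yxx = -1.727922, Gamma_yxy = -0.382293, Gamma_yyy = 0.029216; k1 = (-1.151790, -1.334042, -2.879046, 3.415111)
  k2: at (x, y) = (-0.332650, 0.895755), (dx/dtau, dy/dtau) = (-1.223766, -1.248664); Gamma_xxx = -0.313076, Gamma_xxy = 0.470034, Gamma_xyy = 1.103400, Gamma_yxx = -1.596776, Gamma_yxy = -0.385233, Gamma_yyy = 0.052848; k2 = (-1.223766, -1.248664, -2.688010, 3.486264)
  k3: at (x, y) = (-0.334450, 0.897889), (dx/dtau, dy/dtau) = (-1.218990, -1.246886); Gamma_xxx = -0.308188, Gamma_xxy = 0.470593, Gamma_xyy = 1.103577, Gamma_yxx = -1.596731, Gamma_yxy = -0.388580, Gamma_yyy = 0.049846; k3 = (-1.218990, -1.246886, -2.688358, 3.476380)
  k4: at (x, y) = (-0.364805, 0.866762), (dx/dtau, dy/dtau) = (-1.286207, -1.160223); Gamma_xxx = -0.301083, Gamma_xxy = 0.464635, Gamma_xyy = 1.177583, Gamma_yxx = -1.476086, Gamma_yxy = -0.393333, Gamma_yyy = 0.071677; k4 = (-1.286207, -1.160223, -2.473814, 3.519379)
  Y <- Y + (h/6)(k1 + 2k2 + 2k3 + k4): x = -0.3649, y = 0.8667, dx/dtau = -1.2860, dy/dtau = -1.1602
step 3:
  k1: at (x, y) = (-0.364885, 0.866728), (dx/dtau, dy/dtau) = (-1.286003, -1.160211); Gamma_xxx = -0.301015, Gamma_xxy = 0.464631, Gamma_xyy = 1.177729, Gamma_yxx = -1.475864, Gamma_yxy = -0.393378, Gamma_yyy = 0.071682; k1 = (-1.286003, -1.160211, -2.473999, 3.518167)
  k2: at (x, y) = (-0.397035, 0.837723), (dx/dtau, dy/dtau) = (-1.347853, -1.072257); Gamma_xxx = -0.290963, Gamma_xxy = 0.458243, Gamma_xyy = 1.255863, Gamma_yxx = -1.364248, Gamma_yxy = -0.399853, Gamma_yyy = 0.091562; k2 = (-1.347853, -1.072257, -2.239858, 3.528939)
  k3: at (x, y) = (-0.398581, 0.839921), (dx/dtau, dy/dtau) = (-1.341999, -1.071987); Gamma_xxx = -0.286780, Gamma_xxy = 0.459064, Gamma_xyy = 1.255261, Gamma_yxx = -1.364883, Gamma_yxy = -0.402564, Gamma_yyy = 0.088268; k3 = (-1.341999, -1.071987, -2.246835, 3.514931)
  k4: at (x, y) = (-0.431985, 0.813128), (dx/dtau, dy/dtau) = (-1.398345, -0.984464); Gamma_xxx = -0.274930, Gamma_xxy = 0.452622, Gamma_xyy = 1.336125, Gamma_yxx = -1.262753, Gamma_yxy = -0.409772, Gamma_yyy = 0.105832; k4 = (-1.398345, -0.984464, -2.003520, 3.494778)
  Y <- Y + (h/6)(k1 + 2k2 + 2k3 + k4): x = -0.4321, y = 0.8131, dx/dtau = -1.3981, dy/dtau = -0.9844
step 4:
  k1: at (x, y) = (-0.432085, 0.813118), (dx/dtau, dy/dtau) = (-1.398094, -0.984372); Gamma_xxx = -0.274826, Gamma_xxy = 0.452627, Gamma_xyy = 1.336279, Gamma_yxx = -1.262564, Gamma_yxy = -0.409837, Gamma_yyy = 0.105799; k1 = (-1.398094, -0.984372, -2.003496, 3.493443)
  k2: at (x, y) = (-0.467038, 0.788509), (dx/dtau, dy/dtau) = (-1.448181, -0.897036); Gamma_xxx = -0.260981, Gamma_xxy = 0.446297, Gamma_xyy = 1.420109, Gamma_yxx = -1.168636, Gamma_yxy = -0.417849, Gamma_yyy = 0.120778; k2 = (-1.448181, -0.897036, -1.754929, 3.439341)
  k3: at (x, y) = (-0.468290, 0.790692), (dx/dtau, dy/dtau) = (-1.441967, -0.898388); Gamma_xxx = -0.257530, Gamma_xxy = 0.447373, Gamma_xyy = 1.418724, Gamma_yxx = -1.169750, Gamma_yxy = -0.419964, Gamma_yyy = 0.117328; k3 = (-1.441967, -0.898388, -1.768675, 3.425610)
  k4: at (x, y) = (-0.504184, 0.768199), (dx/dtau, dy/dtau) = (-1.486527, -0.813091); Gamma_xxx = -0.242844, Gamma_xxy = 0.441495, Gamma_xyy = 1.504108, Gamma_yxx = -1.084214, Gamma_yxy = -0.427912, Gamma_yyy = 0.129638; k4 = (-1.486527, -0.813091, -1.525019, 3.344571)
  Y <- Y + (h/6)(k1 + 2k2 + 2k3 + k4): x = -0.5043, y = 0.7682, dx/dtau = -1.4862, dy/dtau = -0.8130

Answer: x = -0.5043, y = 0.7682, dx/dtau = -1.4862, dy/dtau = -0.8130


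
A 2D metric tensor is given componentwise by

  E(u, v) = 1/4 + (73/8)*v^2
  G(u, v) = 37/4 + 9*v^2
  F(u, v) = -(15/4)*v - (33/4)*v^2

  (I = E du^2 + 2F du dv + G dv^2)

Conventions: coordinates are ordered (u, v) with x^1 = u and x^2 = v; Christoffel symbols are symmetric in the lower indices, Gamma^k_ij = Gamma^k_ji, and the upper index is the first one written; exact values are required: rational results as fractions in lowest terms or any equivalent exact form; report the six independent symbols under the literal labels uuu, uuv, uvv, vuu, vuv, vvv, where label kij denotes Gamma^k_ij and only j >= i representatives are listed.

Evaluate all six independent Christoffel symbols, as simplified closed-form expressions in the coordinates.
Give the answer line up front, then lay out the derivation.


Answer: Gamma_uuu = (-2409*v^3 - 1095*v^2)/(450*v^4 - 1980*v^3 + 2323*v^2 + 74), Gamma_uuv = (2628*v^3 + 2701*v)/(450*v^4 - 1980*v^3 + 2323*v^2 + 74), Gamma_uvv = (-2376*v^3 - 4884*v - 1110)/(450*v^4 - 1980*v^3 + 2323*v^2 + 74), Gamma_vuu = (-5329*v^3 - 146*v)/(900*v^4 - 3960*v^3 + 4646*v^2 + 148), Gamma_vuv = (2409*v^3 + 1095*v^2)/(450*v^4 - 1980*v^3 + 2323*v^2 + 74), Gamma_vvv = (-1728*v^3 - 2970*v^2 - 378*v)/(450*v^4 - 1980*v^3 + 2323*v^2 + 74)

E = 1/4 + (73/8)*v^2; F = -(15/4)*v - (33/4)*v^2; G = 37/4 + 9*v^2
Gamma^k_ij = (1/2) g^{kl} (d_i g_jl + d_j g_il - d_l g_ij), with g^inv = (1/(EG-F^2)) [[G, -F], [-F, E]]
first partials: E_u = 0, E_v = (73/4)*v, F_u = 0, F_v = -15/4 - (33/2)*v, G_u = 0, G_v = 18*v
D = EG - F^2 = 37/16 + (2323/32)*v^2 - (495/8)*v^3 + (225/16)*v^4
expanded: Gamma^u_uu = (G E_u - 2F F_u + F E_v)/(2D), Gamma^u_uv = (G E_v - F G_u)/(2D), Gamma^u_vv = (2G F_v - G G_u - F G_v)/(2D), Gamma^v_uu = (2E F_u - E E_v - F E_u)/(2D), Gamma^v_uv = (E G_u - F E_v)/(2D), Gamma^v_vv = (E G_v - 2F F_v + F G_u)/(2D); substitute and cancel common factors


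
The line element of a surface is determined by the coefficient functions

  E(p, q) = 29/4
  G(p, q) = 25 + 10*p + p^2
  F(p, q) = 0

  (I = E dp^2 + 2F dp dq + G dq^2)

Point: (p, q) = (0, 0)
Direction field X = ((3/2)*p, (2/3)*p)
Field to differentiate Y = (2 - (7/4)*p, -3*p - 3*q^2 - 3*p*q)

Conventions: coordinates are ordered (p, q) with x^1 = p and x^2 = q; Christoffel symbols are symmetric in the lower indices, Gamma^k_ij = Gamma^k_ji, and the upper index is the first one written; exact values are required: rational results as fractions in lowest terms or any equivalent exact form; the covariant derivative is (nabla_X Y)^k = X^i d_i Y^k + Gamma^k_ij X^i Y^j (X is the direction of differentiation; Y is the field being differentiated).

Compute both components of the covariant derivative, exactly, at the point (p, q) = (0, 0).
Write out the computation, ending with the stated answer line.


E = 29/4, F = 0, G = 25 at the point
E_p = 0, E_q = 0, F_p = 0, F_q = 0, G_p = 10, G_q = 0
EG - F^2 = 725/4;  g^inv = (4/725) * [[25, 0], [0, 29/4]]
first-kind symbols [ij,l] = (1/2)(d_i g_jl + d_j g_il - d_l g_ij): [pp,p] = E_p/2 = 0, [pp,q] = F_p - E_q/2 = 0, [pq,p] = E_q/2 = 0, [pq,q] = G_p/2 = 5, [qq,p] = F_q - G_p/2 = -5, [qq,q] = G_q/2 = 0
Gamma^p_ij = (G*[ij,p] - F*[ij,q])/(EG - F^2), Gamma^q_ij = (E*[ij,q] - F*[ij,p])/(EG - F^2)
Gamma_ppp = 0, Gamma_ppq = 0, Gamma_pqq = -20/29, Gamma_qpp = 0, Gamma_qpq = 1/5, Gamma_qqq = 0
X = (0, 0), Y = (2, 0) at the point

Answer: (nabla_X Y)^p = 0, (nabla_X Y)^q = 0


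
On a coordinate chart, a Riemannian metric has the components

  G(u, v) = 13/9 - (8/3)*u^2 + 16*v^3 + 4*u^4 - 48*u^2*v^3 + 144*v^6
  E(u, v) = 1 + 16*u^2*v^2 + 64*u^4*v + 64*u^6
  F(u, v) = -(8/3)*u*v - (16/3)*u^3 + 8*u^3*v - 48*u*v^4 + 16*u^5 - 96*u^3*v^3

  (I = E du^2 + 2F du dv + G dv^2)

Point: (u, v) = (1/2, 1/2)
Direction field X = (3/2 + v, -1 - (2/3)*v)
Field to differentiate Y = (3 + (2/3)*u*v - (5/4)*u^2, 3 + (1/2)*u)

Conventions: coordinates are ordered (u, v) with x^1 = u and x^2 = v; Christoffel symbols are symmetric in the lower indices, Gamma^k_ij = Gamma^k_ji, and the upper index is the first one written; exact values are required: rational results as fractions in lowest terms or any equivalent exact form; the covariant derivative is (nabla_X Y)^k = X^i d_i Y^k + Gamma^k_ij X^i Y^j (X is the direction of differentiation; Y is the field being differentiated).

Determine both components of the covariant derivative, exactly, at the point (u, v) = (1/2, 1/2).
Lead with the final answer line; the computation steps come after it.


Answer: (nabla_X Y)^u = 6577/315, (nabla_X Y)^v = -1537/84

E = 5, F = -10/3, G = 34/9 at the point
E_u = 32, E_v = 8, F_u = -28/3, F_v = -64/3, G_u = -20/3, G_v = 30
EG - F^2 = 70/9;  g^inv = (9/70) * [[34/9, 10/3], [10/3, 5]]
first-kind symbols [ij,l] = (1/2)(d_i g_jl + d_j g_il - d_l g_ij): [uu,u] = E_u/2 = 16, [uu,v] = F_u - E_v/2 = -40/3, [uv,u] = E_v/2 = 4, [uv,v] = G_u/2 = -10/3, [vv,u] = F_v - G_u/2 = -18, [vv,v] = G_v/2 = 15
Gamma^u_ij = (G*[ij,u] - F*[ij,v])/(EG - F^2), Gamma^v_ij = (E*[ij,v] - F*[ij,u])/(EG - F^2)
Gamma_uuu = 72/35, Gamma_uuv = 18/35, Gamma_uvv = -81/35, Gamma_vuu = -12/7, Gamma_vuv = -3/7, Gamma_vvv = 27/14
X = (2, -4/3), Y = (137/48, 13/4) at the point


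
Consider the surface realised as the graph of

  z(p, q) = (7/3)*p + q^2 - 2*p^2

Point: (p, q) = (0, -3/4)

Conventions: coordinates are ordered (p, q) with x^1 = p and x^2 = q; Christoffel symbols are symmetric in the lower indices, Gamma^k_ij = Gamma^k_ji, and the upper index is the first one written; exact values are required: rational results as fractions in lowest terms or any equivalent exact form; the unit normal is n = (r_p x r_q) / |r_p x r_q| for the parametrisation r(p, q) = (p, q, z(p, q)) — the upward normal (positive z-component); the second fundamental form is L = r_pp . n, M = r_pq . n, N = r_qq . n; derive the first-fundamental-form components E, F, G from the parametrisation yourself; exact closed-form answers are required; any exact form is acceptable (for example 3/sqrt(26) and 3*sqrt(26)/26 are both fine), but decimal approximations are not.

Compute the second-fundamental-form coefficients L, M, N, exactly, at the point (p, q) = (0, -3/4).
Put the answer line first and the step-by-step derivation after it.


Answer: L = -24*sqrt(313)/313, M = 0, N = 12*sqrt(313)/313

z_p = 7/3, z_q = -3/2, z_pp = -4, z_pq = 0, z_qq = 2
E = 58/9, F = -7/2, G = 13/4; answer radicand W^2 = 313/36
unnormalised second-form numerators: l = -4, m = 0, n = 2; L = l/sqrt(313/36), and similarly M = m/sqrt(W^2), N = n/sqrt(W^2)


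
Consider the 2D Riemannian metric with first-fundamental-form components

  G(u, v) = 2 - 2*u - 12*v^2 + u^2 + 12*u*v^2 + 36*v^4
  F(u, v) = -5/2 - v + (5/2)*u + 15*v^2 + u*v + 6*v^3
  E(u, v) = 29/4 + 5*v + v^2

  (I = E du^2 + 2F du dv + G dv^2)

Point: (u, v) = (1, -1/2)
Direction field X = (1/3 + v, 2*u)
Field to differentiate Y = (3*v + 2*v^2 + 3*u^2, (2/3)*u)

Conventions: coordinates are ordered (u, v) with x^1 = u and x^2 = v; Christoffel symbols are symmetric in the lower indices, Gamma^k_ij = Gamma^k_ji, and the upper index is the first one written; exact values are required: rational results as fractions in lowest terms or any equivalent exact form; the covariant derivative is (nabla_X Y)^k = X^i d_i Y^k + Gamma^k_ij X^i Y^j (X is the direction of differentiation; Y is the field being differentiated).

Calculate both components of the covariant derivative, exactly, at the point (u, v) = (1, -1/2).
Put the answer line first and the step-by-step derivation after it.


Answer: (nabla_X Y)^u = -35/261, (nabla_X Y)^v = -251/261

E = 5, F = 3, G = 13/4 at the point
E_u = 0, E_v = 4, F_u = 2, F_v = -21/2, G_u = 3, G_v = -18
EG - F^2 = 29/4;  g^inv = (4/29) * [[13/4, -3], [-3, 5]]
first-kind symbols [ij,l] = (1/2)(d_i g_jl + d_j g_il - d_l g_ij): [uu,u] = E_u/2 = 0, [uu,v] = F_u - E_v/2 = 0, [uv,u] = E_v/2 = 2, [uv,v] = G_u/2 = 3/2, [vv,u] = F_v - G_u/2 = -12, [vv,v] = G_v/2 = -9
Gamma^u_ij = (G*[ij,u] - F*[ij,v])/(EG - F^2), Gamma^v_ij = (E*[ij,v] - F*[ij,u])/(EG - F^2)
Gamma_uuu = 0, Gamma_uuv = 8/29, Gamma_uvv = -48/29, Gamma_vuu = 0, Gamma_vuv = 6/29, Gamma_vvv = -36/29
X = (-1/6, 2), Y = (2, 2/3) at the point


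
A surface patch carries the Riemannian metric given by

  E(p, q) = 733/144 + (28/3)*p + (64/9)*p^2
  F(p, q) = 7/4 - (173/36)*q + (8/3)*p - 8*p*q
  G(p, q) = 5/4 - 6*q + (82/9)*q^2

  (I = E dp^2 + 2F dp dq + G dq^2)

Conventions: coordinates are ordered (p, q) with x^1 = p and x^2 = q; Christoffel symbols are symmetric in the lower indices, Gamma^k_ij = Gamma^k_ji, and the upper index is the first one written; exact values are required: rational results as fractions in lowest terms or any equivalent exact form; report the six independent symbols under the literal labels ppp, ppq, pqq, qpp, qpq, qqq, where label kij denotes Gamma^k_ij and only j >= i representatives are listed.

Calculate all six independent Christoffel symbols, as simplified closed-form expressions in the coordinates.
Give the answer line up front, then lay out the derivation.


Answer: Gamma_ppp = (4096*p*q^2 + 9216*p + 21120*q^2 - 6144*q + 6048)/(4096*p^2*q^2 + 9216*p^2 + 42240*p*q^2 - 12288*p*q + 12096*p + 120708*q^2 - 71136*q + 17109), Gamma_ppq = 0, Gamma_pqq = (-1536*p*q - 10368*p - 7920*q - 3924)/(4096*p^2*q^2 + 9216*p^2 + 42240*p*q^2 - 12288*p*q + 12096*p + 120708*q^2 - 71136*q + 17109), Gamma_qpp = (-16384*p*q - 94848*q + 28032)/(4096*p^2*q^2 + 9216*p^2 + 42240*p*q^2 - 12288*p*q + 12096*p + 120708*q^2 - 71136*q + 17109), Gamma_qpq = 0, Gamma_qqq = (4096*p^2*q + 42240*p*q - 6144*p + 120708*q - 35568)/(4096*p^2*q^2 + 9216*p^2 + 42240*p*q^2 - 12288*p*q + 12096*p + 120708*q^2 - 71136*q + 17109)

E = 733/144 + (28/3)*p + (64/9)*p^2; F = 7/4 - (173/36)*q + (8/3)*p - 8*p*q; G = 5/4 - 6*q + (82/9)*q^2
Gamma^k_ij = (1/2) g^{kl} (d_i g_jl + d_j g_il - d_l g_ij), with g^inv = (1/(EG-F^2)) [[G, -F], [-F, E]]
first partials: E_p = 28/3 + (128/9)*p, E_q = 0, F_p = 8/3 - 8*q, F_q = -173/36 - 8*p, G_p = 0, G_q = -6 + (164/9)*q
D = EG - F^2 = 1901/576 - (247/18)*q + (7/3)*p + (3353/144)*q^2 - (64/27)*p*q + (16/9)*p^2 + (220/27)*p*q^2 + (64/81)*p^2*q^2
expanded: Gamma^p_pp = (G E_p - 2F F_p + F E_q)/(2D), Gamma^p_pq = (G E_q - F G_p)/(2D), Gamma^p_qq = (2G F_q - G G_p - F G_q)/(2D), Gamma^q_pp = (2E F_p - E E_q - F E_p)/(2D), Gamma^q_pq = (E G_p - F E_q)/(2D), Gamma^q_qq = (E G_q - 2F F_q + F G_p)/(2D); substitute and cancel common factors


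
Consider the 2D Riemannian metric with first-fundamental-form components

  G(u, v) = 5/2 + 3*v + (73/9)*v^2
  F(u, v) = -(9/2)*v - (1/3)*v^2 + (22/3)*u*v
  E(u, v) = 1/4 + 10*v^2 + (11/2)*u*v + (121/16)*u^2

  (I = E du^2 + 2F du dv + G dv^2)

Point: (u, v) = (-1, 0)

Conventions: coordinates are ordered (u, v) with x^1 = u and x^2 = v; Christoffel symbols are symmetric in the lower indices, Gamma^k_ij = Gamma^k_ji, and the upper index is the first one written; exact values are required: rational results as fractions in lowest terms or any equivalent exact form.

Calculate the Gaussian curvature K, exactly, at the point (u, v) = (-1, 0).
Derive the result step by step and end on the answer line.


E = 125/16, F = 0, G = 5/2, EG - F^2 = 625/32 at the point
E_u = -121/8, E_v = -11/2, F_u = 0, F_v = -71/6, G_u = 0, G_v = 3
E_vv = 20, F_uv = 22/3, G_uu = 0
The intrinsic route: Brioschi's K = (det M1 - det M2)/(EG - F^2)^2.
M1 = [[-E_vv/2 + F_uv - G_uu/2, E_u/2, F_u - E_v/2], [F_v - G_u/2, E, F], [G_v/2, F, G]] = [[-8/3, -121/16, 11/4], [-71/6, 125/16, 0], [3/2, 0, 5/2]]; det M1 = -118285/384
M2 = [[0, E_v/2, G_u/2], [E_v/2, E, F], [G_u/2, F, G]] = [[0, -11/4, 0], [-11/4, 125/16, 0], [0, 0, 5/2]]; det M2 = -605/32
det M1 - det M2 = -111025/384; K = -111025/384 / (625/32)^2 = -35528/46875

Answer: K = -35528/46875


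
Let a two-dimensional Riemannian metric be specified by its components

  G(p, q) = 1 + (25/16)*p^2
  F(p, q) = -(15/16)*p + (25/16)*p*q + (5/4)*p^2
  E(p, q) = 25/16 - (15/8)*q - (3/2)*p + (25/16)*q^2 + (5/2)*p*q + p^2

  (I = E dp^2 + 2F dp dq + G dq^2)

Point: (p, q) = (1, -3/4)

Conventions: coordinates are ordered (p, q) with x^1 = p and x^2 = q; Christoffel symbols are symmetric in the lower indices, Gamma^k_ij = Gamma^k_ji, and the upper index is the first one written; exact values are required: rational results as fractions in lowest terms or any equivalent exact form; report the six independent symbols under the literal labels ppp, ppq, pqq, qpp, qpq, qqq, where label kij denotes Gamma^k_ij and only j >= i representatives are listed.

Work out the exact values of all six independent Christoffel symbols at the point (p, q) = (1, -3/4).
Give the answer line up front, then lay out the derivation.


Answer: Gamma_ppp = -176/777, Gamma_ppq = -220/777, Gamma_pqq = 0, Gamma_qpp = 320/777, Gamma_qpq = 400/777, Gamma_qqq = 0

E = 377/256, F = -55/64, G = 41/16 at the point
E_p = -11/8, E_q = -55/32, F_p = 25/64, F_q = 25/16, G_p = 25/8, G_q = 0
EG - F^2 = 777/256;  g^inv = (256/777) * [[41/16, 55/64], [55/64, 377/256]]
first-kind symbols [ij,l] = (1/2)(d_i g_jl + d_j g_il - d_l g_ij): [pp,p] = E_p/2 = -11/16, [pp,q] = F_p - E_q/2 = 5/4, [pq,p] = E_q/2 = -55/64, [pq,q] = G_p/2 = 25/16, [qq,p] = F_q - G_p/2 = 0, [qq,q] = G_q/2 = 0
Gamma^p_ij = (G*[ij,p] - F*[ij,q])/(EG - F^2), Gamma^q_ij = (E*[ij,q] - F*[ij,p])/(EG - F^2)


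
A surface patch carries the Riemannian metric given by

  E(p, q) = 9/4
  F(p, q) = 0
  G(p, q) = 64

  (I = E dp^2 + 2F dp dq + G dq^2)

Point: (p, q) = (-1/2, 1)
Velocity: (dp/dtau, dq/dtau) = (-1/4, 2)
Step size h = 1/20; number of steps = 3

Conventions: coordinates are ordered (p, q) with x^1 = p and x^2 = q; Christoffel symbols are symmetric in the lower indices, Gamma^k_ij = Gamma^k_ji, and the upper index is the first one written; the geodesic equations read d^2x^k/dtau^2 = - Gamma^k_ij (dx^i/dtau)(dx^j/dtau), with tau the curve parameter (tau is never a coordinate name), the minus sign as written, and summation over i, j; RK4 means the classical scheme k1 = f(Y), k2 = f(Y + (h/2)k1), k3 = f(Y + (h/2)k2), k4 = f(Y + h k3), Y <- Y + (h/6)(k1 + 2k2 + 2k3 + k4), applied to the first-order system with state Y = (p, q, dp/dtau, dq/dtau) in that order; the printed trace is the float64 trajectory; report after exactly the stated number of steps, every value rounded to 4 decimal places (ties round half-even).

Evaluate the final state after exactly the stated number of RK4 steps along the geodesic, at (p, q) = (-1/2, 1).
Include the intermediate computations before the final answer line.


f(Y) = (dp/dtau, dq/dtau, -Gamma^p_ij Y'^i Y'^j, -Gamma^q_ij Y'^i Y'^j) with the Gammas evaluated at the stage position; h = 0.050000; intermediate values shown to 6 dp
step 0: p = -0.5000, q = 1.0000, dp/dtau = -0.2500, dq/dtau = 2.0000
step 1:
  k1: at (p, q) = (-0.500000, 1.000000), (dp/dtau, dq/dtau) = (-0.250000, 2.000000); Gamma_ppp = 0.000000, Gamma_ppq = 0.000000, Gamma_pqq = 0.000000, Gamma_qpp = 0.000000, Gamma_qpq = 0.000000, Gamma_qqq = 0.000000; k1 = (-0.250000, 2.000000, 0.000000, 0.000000)
  k2: at (p, q) = (-0.506250, 1.050000), (dp/dtau, dq/dtau) = (-0.250000, 2.000000); Gamma_ppp = 0.000000, Gamma_ppq = 0.000000, Gamma_pqq = 0.000000, Gamma_qpp = 0.000000, Gamma_qpq = 0.000000, Gamma_qqq = 0.000000; k2 = (-0.250000, 2.000000, 0.000000, 0.000000)
  k3: at (p, q) = (-0.506250, 1.050000), (dp/dtau, dq/dtau) = (-0.250000, 2.000000); Gamma_ppp = 0.000000, Gamma_ppq = 0.000000, Gamma_pqq = 0.000000, Gamma_qpp = 0.000000, Gamma_qpq = 0.000000, Gamma_qqq = 0.000000; k3 = (-0.250000, 2.000000, 0.000000, 0.000000)
  k4: at (p, q) = (-0.512500, 1.100000), (dp/dtau, dq/dtau) = (-0.250000, 2.000000); Gamma_ppp = 0.000000, Gamma_ppq = 0.000000, Gamma_pqq = 0.000000, Gamma_qpp = 0.000000, Gamma_qpq = 0.000000, Gamma_qqq = 0.000000; k4 = (-0.250000, 2.000000, 0.000000, 0.000000)
  Y <- Y + (h/6)(k1 + 2k2 + 2k3 + k4): p = -0.5125, q = 1.1000, dp/dtau = -0.2500, dq/dtau = 2.0000
step 2:
  k1: at (p, q) = (-0.512500, 1.100000), (dp/dtau, dq/dtau) = (-0.250000, 2.000000); Gamma_ppp = 0.000000, Gamma_ppq = 0.000000, Gamma_pqq = 0.000000, Gamma_qpp = 0.000000, Gamma_qpq = 0.000000, Gamma_qqq = 0.000000; k1 = (-0.250000, 2.000000, 0.000000, 0.000000)
  k2: at (p, q) = (-0.518750, 1.150000), (dp/dtau, dq/dtau) = (-0.250000, 2.000000); Gamma_ppp = 0.000000, Gamma_ppq = 0.000000, Gamma_pqq = 0.000000, Gamma_qpp = 0.000000, Gamma_qpq = 0.000000, Gamma_qqq = 0.000000; k2 = (-0.250000, 2.000000, 0.000000, 0.000000)
  k3: at (p, q) = (-0.518750, 1.150000), (dp/dtau, dq/dtau) = (-0.250000, 2.000000); Gamma_ppp = 0.000000, Gamma_ppq = 0.000000, Gamma_pqq = 0.000000, Gamma_qpp = 0.000000, Gamma_qpq = 0.000000, Gamma_qqq = 0.000000; k3 = (-0.250000, 2.000000, 0.000000, 0.000000)
  k4: at (p, q) = (-0.525000, 1.200000), (dp/dtau, dq/dtau) = (-0.250000, 2.000000); Gamma_ppp = 0.000000, Gamma_ppq = 0.000000, Gamma_pqq = 0.000000, Gamma_qpp = 0.000000, Gamma_qpq = 0.000000, Gamma_qqq = 0.000000; k4 = (-0.250000, 2.000000, 0.000000, 0.000000)
  Y <- Y + (h/6)(k1 + 2k2 + 2k3 + k4): p = -0.5250, q = 1.2000, dp/dtau = -0.2500, dq/dtau = 2.0000
step 3:
  k1: at (p, q) = (-0.525000, 1.200000), (dp/dtau, dq/dtau) = (-0.250000, 2.000000); Gamma_ppp = 0.000000, Gamma_ppq = 0.000000, Gamma_pqq = 0.000000, Gamma_qpp = 0.000000, Gamma_qpq = 0.000000, Gamma_qqq = 0.000000; k1 = (-0.250000, 2.000000, 0.000000, 0.000000)
  k2: at (p, q) = (-0.531250, 1.250000), (dp/dtau, dq/dtau) = (-0.250000, 2.000000); Gamma_ppp = 0.000000, Gamma_ppq = 0.000000, Gamma_pqq = 0.000000, Gamma_qpp = 0.000000, Gamma_qpq = 0.000000, Gamma_qqq = 0.000000; k2 = (-0.250000, 2.000000, 0.000000, 0.000000)
  k3: at (p, q) = (-0.531250, 1.250000), (dp/dtau, dq/dtau) = (-0.250000, 2.000000); Gamma_ppp = 0.000000, Gamma_ppq = 0.000000, Gamma_pqq = 0.000000, Gamma_qpp = 0.000000, Gamma_qpq = 0.000000, Gamma_qqq = 0.000000; k3 = (-0.250000, 2.000000, 0.000000, 0.000000)
  k4: at (p, q) = (-0.537500, 1.300000), (dp/dtau, dq/dtau) = (-0.250000, 2.000000); Gamma_ppp = 0.000000, Gamma_ppq = 0.000000, Gamma_pqq = 0.000000, Gamma_qpp = 0.000000, Gamma_qpq = 0.000000, Gamma_qqq = 0.000000; k4 = (-0.250000, 2.000000, 0.000000, 0.000000)
  Y <- Y + (h/6)(k1 + 2k2 + 2k3 + k4): p = -0.5375, q = 1.3000, dp/dtau = -0.2500, dq/dtau = 2.0000

Answer: p = -0.5375, q = 1.3000, dp/dtau = -0.2500, dq/dtau = 2.0000
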